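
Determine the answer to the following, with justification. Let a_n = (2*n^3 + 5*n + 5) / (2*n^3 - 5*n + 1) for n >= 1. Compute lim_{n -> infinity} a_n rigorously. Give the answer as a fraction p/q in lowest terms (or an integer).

Divide numerator and denominator by n^3, the highest power:
numerator / n^3 = 2 + 5/n^2 + 5/n^3
denominator / n^3 = 2 - 5/n^2 + n^(-3)
As n -> infinity, all terms of the form c/n^k (k >= 1) tend to 0.
So numerator / n^3 -> 2 and denominator / n^3 -> 2.
Therefore lim a_n = 1.

1


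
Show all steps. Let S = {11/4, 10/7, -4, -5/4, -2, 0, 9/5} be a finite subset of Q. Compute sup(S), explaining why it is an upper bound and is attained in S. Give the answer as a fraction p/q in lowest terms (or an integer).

S is finite, so sup(S) = max(S).
Sorted decreasing:
11/4, 9/5, 10/7, 0, -5/4, -2, -4
The extremum is 11/4.
For every x in S, x <= 11/4. And 11/4 is in S, so it is attained.
Therefore sup(S) = 11/4.

11/4


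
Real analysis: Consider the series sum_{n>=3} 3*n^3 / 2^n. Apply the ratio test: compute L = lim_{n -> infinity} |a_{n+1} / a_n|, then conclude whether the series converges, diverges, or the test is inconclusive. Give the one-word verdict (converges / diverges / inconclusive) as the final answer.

Let a_n denote the general term. Form the ratio a_{n+1}/a_n and simplify:
a_{n+1}/a_n = (n + 1)^3/(2*n^3)
Take the limit as n -> infinity: L = 1/2.
Since L = 1/2 < 1, the ratio test implies the series converges.

converges


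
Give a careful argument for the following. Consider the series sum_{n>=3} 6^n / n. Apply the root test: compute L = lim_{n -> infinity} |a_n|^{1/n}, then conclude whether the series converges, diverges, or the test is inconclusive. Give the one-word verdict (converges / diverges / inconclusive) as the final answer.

Let a_n denote the general term. Form |a_n|^(1/n) and simplify:
|a_n|^(1/n) = 6/n^(1/n)
Take the limit as n -> infinity: L = 6.
Since L = 6 > 1, the root test implies divergence.

diverges


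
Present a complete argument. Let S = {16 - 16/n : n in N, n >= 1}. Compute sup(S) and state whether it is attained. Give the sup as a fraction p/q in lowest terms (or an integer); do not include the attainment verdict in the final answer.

Analysis:
- Values: 0, 8, 32/3, 12, ... strictly increasing.
- Minimum is 0 (n=1); inf = 0 (attained).
- 16 - 16/n -> 16 from below; sup = 16, not attained.
Conclusion: sup(S) = 16, not attained in S.

16


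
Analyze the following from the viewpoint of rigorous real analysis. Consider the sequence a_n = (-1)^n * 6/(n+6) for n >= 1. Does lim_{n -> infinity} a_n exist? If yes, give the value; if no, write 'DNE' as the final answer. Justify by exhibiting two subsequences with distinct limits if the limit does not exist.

Examine the behaviour of a_n along subsequences.
Even-n subsequence a_{2k} = 6/(2k+6) -> 0. Odd-n subsequence a_{2k+1} = -6/(2k+7) -> 0. Both tend to 0, which suggests the limit is 0; verify directly.
|a_n - 0| = 6/(n+6) < 6/n for every n >= 1.
Given epsilon > 0, choose a positive integer N > 6/epsilon. Then for all n >= N, |a_n| < 6/n <= 6/N < epsilon.
So by the definition of the limit, lim a_n exists and equals 0.

0


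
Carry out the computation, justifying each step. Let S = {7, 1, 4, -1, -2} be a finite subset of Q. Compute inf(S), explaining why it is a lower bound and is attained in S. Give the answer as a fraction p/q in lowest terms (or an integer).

S is finite, so inf(S) = min(S).
Sorted increasing:
-2, -1, 1, 4, 7
The extremum is -2.
For every x in S, x >= -2. And -2 is in S, so it is attained.
Therefore inf(S) = -2.

-2


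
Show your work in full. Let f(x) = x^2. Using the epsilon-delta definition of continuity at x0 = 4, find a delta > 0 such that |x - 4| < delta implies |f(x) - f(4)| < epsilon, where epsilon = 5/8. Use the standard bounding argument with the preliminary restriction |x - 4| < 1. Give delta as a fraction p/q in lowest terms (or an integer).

Factor: |x^2 - (4)^2| = |x - 4| * |x + 4|.
Impose |x - 4| < 1 first. Then |x + 4| = |(x - 4) + 2*(4)| <= |x - 4| + 2*|4| < 1 + 8 = 9.
So |x^2 - (4)^2| < delta * 9.
We need delta * 9 <= 5/8, i.e. delta <= 5/8/9 = 5/72.
Since 5/72 < 1, this is tighter than 1; take delta = 5/72.
So delta = 5/72 works.

5/72


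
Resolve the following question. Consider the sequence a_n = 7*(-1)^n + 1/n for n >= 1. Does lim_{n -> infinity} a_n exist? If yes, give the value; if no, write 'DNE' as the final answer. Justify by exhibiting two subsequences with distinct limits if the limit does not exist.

Examine the behaviour of a_n along subsequences.
a_{2k} = 7 + 1/(2k) -> 7. a_{2k+1} = -7 + 1/(2k+1) -> -7.
Since these two subsequential limits are 7 and -7, distinct, the full sequence cannot converge (a convergent sequence has all subsequences tending to the same limit). So lim a_n does not exist.

DNE


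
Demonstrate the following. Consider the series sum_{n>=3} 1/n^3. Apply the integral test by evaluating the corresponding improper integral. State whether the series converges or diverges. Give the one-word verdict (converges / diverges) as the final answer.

Let f(x) = x^(-3). Then f is positive, continuous, and decreasing on [3, infinity), so the integral test applies.
Compute the improper integral int_{3}^infinity f(x) dx:
  antiderivative F(x) = -1/(2*x^2).
  As x -> infinity, F(x) -> 0 (since p = 3 > 1).
  So int = F(infinity) - F(3) = 0 - (-1/18) = 1/18.
  Finite, so by the integral test, the series converges.

converges


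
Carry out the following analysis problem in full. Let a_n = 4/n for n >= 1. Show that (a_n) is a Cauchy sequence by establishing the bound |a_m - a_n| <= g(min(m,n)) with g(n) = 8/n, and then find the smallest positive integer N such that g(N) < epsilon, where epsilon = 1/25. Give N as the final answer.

For any m, n >= 1, by the triangle inequality:
|a_m - a_n| = |4/m - 4/n| <= 4*1/m + 4*1/n <= 8/min(m,n).
So g(n) = 8/n bounds the Cauchy difference. Since g(n) -> 0, (a_n) is Cauchy.
Now solve g(N) < 1/25: 8/N < 1/25 <=> N > 8 / (1/25) = 200.
The smallest integer strictly greater than 200 is N = 201.
Check: g(201) = 8/201 = 8/201 < 1/25; g(200) = 1/25 >= 1/25. So N = 201.

201


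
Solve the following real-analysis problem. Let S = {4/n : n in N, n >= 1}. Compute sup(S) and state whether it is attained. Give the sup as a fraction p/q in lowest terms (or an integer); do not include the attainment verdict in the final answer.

Analysis:
- Values: 4, 2, 4/3, 1, ... strictly decreasing.
- The maximum is 4 (n=1); sup = 4 (attained).
- The set is bounded below by 0; 4/n -> 0 so 0 is the greatest lower bound.
- 0 is not in the set, so inf = 0 is not attained.
Conclusion: sup(S) = 4, attained in S.

4


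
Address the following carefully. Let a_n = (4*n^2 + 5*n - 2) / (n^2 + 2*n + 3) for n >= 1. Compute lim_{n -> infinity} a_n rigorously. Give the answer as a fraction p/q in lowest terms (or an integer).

Divide numerator and denominator by n^2, the highest power:
numerator / n^2 = 4 + 5/n - 2/n^2
denominator / n^2 = 1 + 2/n + 3/n^2
As n -> infinity, all terms of the form c/n^k (k >= 1) tend to 0.
So numerator / n^2 -> 4 and denominator / n^2 -> 1.
Therefore lim a_n = 4.

4


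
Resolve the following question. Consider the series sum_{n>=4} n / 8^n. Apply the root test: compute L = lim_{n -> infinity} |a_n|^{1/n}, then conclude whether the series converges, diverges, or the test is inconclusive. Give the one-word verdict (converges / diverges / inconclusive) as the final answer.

Let a_n denote the general term. Form |a_n|^(1/n) and simplify:
|a_n|^(1/n) = n^(1/n)/8
Take the limit as n -> infinity: L = 1/8.
Since L = 1/8 < 1, the root test implies convergence.

converges


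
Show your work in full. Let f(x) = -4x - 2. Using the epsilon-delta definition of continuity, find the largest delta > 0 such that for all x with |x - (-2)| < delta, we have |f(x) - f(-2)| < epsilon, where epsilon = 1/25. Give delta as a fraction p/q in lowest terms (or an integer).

We compute f(-2) = -4*(-2) - 2 = 6.
|f(x) - f(-2)| = |-4x - 2 - (6)| = |-4(x - (-2))| = 4|x - (-2)|.
We need 4|x - (-2)| < 1/25, i.e. |x - (-2)| < 1/25 / 4 = 1/100.
So any delta <= 1/100 works. Conversely, if delta > 1/100, then x = -2 + 1/100 satisfies |x - (-2)| = 1/100 < delta but |f(x) - f(-2)| = 4 * 1/100 = 1/25, which is not < 1/25; so no larger delta works.
Hence the largest such delta is 1/100.

1/100


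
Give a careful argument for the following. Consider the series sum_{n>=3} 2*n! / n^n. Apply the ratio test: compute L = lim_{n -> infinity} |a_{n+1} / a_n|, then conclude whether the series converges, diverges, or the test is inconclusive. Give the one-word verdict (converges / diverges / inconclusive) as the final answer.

Let a_n denote the general term. Form the ratio a_{n+1}/a_n and simplify:
a_{n+1}/a_n = (n/(n + 1))^n
Take the limit as n -> infinity: L = exp(-1).
Since L = exp(-1) < 1, the ratio test implies the series converges.

converges


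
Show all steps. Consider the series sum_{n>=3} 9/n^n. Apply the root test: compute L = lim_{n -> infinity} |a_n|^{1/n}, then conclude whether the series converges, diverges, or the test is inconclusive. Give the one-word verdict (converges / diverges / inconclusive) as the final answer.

Let a_n denote the general term. Form |a_n|^(1/n) and simplify:
|a_n|^(1/n) = 3^(2/n)/n
Take the limit as n -> infinity: L = 0.
Since L = 0 < 1, the root test implies convergence.

converges


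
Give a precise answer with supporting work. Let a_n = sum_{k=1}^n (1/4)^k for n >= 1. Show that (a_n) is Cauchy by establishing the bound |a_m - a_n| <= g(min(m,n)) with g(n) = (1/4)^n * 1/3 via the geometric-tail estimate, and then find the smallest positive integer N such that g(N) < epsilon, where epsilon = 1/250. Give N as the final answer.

For m > n >= 1: |a_m - a_n| = sum_{k=n+1}^m (1/4)^k < sum_{k=n+1}^infinity (1/4)^k = (1/4)^(n+1) / (1 - 1/4) = (1/4)^n * (1/4) * (4/3) = (1/4)^n * 1/3.
So g(n) = (1/4)^n / 3. Since g(n) -> 0, (a_n) is Cauchy.
Now solve g(N) < 1/250: (1/4)^N / 3 < 1/250 <=> 4^N > 1 / (3 * 1/250) = 250/3.
Check powers of 4: 4^3 = 64 <= 250/3, 4^4 = 256 > 250/3.
So the smallest such N is 4. Check: g(4) = 1/(3 * 256) = 1/768 < 1/250.

4


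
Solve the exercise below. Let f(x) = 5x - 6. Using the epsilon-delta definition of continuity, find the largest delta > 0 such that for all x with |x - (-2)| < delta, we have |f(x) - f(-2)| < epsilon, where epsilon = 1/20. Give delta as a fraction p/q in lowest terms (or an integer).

We compute f(-2) = 5*(-2) - 6 = -16.
|f(x) - f(-2)| = |5x - 6 - (-16)| = |5(x - (-2))| = 5|x - (-2)|.
We need 5|x - (-2)| < 1/20, i.e. |x - (-2)| < 1/20 / 5 = 1/100.
So any delta <= 1/100 works. Conversely, if delta > 1/100, then x = -2 + 1/100 satisfies |x - (-2)| = 1/100 < delta but |f(x) - f(-2)| = 5 * 1/100 = 1/20, which is not < 1/20; so no larger delta works.
Hence the largest such delta is 1/100.

1/100


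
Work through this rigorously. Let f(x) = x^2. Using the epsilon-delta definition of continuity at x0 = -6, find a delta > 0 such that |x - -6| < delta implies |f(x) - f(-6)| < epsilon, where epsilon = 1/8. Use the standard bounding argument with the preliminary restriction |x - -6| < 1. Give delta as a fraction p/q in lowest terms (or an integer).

Factor: |x^2 - (-6)^2| = |x - -6| * |x + -6|.
Impose |x - -6| < 1 first. Then |x + -6| = |(x - -6) + 2*(-6)| <= |x - -6| + 2*|-6| < 1 + 12 = 13.
So |x^2 - (-6)^2| < delta * 13.
We need delta * 13 <= 1/8, i.e. delta <= 1/8/13 = 1/104.
Since 1/104 < 1, this is tighter than 1; take delta = 1/104.
So delta = 1/104 works.

1/104


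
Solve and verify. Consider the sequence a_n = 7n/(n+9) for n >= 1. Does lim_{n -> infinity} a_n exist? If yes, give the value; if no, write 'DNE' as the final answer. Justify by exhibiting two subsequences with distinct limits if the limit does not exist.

Examine the behaviour of a_n along subsequences.
Even-n subsequence a_{2k} = 7(2k)/(2k+9) -> 7. Odd-n subsequence a_{2k+1} = 7(2k+1)/(2k+10) -> 7. Both tend to 7, which suggests the limit is 7; verify directly.
|a_n - 7| = |7n - 7(n+9)| / (n+9) = 63/(n+9) < 63/n for every n >= 1.
Given epsilon > 0, choose a positive integer N > 63/epsilon. Then for all n >= N, |a_n - 7| < 63/n <= 63/N < epsilon.
So by the definition of the limit, lim a_n exists and equals 7.

7


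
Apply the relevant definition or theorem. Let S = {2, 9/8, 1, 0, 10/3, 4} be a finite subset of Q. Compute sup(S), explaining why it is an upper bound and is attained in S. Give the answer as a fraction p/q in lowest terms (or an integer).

S is finite, so sup(S) = max(S).
Sorted decreasing:
4, 10/3, 2, 9/8, 1, 0
The extremum is 4.
For every x in S, x <= 4. And 4 is in S, so it is attained.
Therefore sup(S) = 4.

4


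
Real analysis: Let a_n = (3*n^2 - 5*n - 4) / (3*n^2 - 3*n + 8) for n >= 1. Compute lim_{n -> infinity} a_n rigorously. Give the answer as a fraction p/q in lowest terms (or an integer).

Divide numerator and denominator by n^2, the highest power:
numerator / n^2 = 3 - 5/n - 4/n^2
denominator / n^2 = 3 - 3/n + 8/n^2
As n -> infinity, all terms of the form c/n^k (k >= 1) tend to 0.
So numerator / n^2 -> 3 and denominator / n^2 -> 3.
Therefore lim a_n = 1.

1


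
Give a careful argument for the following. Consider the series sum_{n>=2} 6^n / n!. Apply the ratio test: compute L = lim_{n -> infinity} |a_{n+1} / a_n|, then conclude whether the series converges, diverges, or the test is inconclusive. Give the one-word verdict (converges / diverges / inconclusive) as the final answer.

Let a_n denote the general term. Form the ratio a_{n+1}/a_n and simplify:
a_{n+1}/a_n = 6/(n + 1)
Take the limit as n -> infinity: L = 0.
Since L = 0 < 1, the ratio test implies the series converges.

converges


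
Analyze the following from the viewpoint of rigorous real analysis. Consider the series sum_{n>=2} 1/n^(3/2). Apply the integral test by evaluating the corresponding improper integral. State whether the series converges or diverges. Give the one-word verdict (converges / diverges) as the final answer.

Let f(x) = x^(-3/2). Then f is positive, continuous, and decreasing on [2, infinity), so the integral test applies.
Compute the improper integral int_{2}^infinity f(x) dx:
  antiderivative F(x) = -2/sqrt(x).
  As x -> infinity, F(x) -> 0 (since p = 3/2 > 1).
  So int = F(infinity) - F(2) = 0 - (-sqrt(2)) = sqrt(2).
  Finite, so by the integral test, the series converges.

converges


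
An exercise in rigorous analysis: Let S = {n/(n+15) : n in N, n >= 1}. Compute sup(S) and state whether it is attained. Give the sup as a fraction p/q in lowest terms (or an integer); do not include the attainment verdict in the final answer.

Analysis:
- Values: 1/16, 2/17, 1/6, 4/19, ... strictly increasing.
- Minimum is 1/16 (n=1); inf = 1/16 (attained).
- n/(n+15) = 1 - 15/(n+15) -> 1 from below as n -> infinity, and never equals 1.
- So sup = 1 (not attained).
Conclusion: sup(S) = 1, not attained in S.

1


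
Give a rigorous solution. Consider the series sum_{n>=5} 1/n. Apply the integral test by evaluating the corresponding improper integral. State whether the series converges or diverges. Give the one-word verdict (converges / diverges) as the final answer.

Let f(x) = 1/x. Then f is positive, continuous, and decreasing on [5, infinity), so the integral test applies.
Compute the improper integral int_{5}^infinity f(x) dx:
  antiderivative F(x) = log(x).
  As x -> infinity, log(x) -> infinity.
  So int = infinity - log(5) = infinity. By the integral test, the series diverges.

diverges


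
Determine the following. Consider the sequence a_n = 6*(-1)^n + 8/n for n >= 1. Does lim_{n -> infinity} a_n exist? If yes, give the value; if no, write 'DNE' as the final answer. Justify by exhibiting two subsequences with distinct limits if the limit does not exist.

Examine the behaviour of a_n along subsequences.
a_{2k} = 6 + 8/(2k) -> 6. a_{2k+1} = -6 + 8/(2k+1) -> -6.
Since these two subsequential limits are 6 and -6, distinct, the full sequence cannot converge (a convergent sequence has all subsequences tending to the same limit). So lim a_n does not exist.

DNE


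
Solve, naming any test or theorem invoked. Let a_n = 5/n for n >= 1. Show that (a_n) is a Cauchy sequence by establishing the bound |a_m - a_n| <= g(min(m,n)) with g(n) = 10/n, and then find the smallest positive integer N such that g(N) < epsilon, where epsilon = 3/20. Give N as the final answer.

For any m, n >= 1, by the triangle inequality:
|a_m - a_n| = |5/m - 5/n| <= 5*1/m + 5*1/n <= 10/min(m,n).
So g(n) = 10/n bounds the Cauchy difference. Since g(n) -> 0, (a_n) is Cauchy.
Now solve g(N) < 3/20: 10/N < 3/20 <=> N > 10 / (3/20) = 200/3.
The smallest integer strictly greater than 200/3 is N = 67.
Check: g(67) = 10/67 = 10/67 < 3/20; g(66) = 5/33 >= 3/20. So N = 67.

67


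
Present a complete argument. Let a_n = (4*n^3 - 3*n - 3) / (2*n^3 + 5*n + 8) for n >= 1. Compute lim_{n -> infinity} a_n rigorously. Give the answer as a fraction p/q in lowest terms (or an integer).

Divide numerator and denominator by n^3, the highest power:
numerator / n^3 = 4 - 3/n^2 - 3/n^3
denominator / n^3 = 2 + 5/n^2 + 8/n^3
As n -> infinity, all terms of the form c/n^k (k >= 1) tend to 0.
So numerator / n^3 -> 4 and denominator / n^3 -> 2.
Therefore lim a_n = 2.

2


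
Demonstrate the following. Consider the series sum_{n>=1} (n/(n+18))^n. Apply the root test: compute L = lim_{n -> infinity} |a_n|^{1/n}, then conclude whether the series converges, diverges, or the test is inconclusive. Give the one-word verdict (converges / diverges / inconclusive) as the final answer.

Let a_n denote the general term. Form |a_n|^(1/n) and simplify:
|a_n|^(1/n) = n/(n + 18)
Take the limit as n -> infinity: L = 1.
Since L = 1, the root test is inconclusive. (In fact a_n = (n/(n+18))^n -> e^(-18) != 0, so the nth-term test shows divergence; but the root test itself gives no conclusion.)

inconclusive


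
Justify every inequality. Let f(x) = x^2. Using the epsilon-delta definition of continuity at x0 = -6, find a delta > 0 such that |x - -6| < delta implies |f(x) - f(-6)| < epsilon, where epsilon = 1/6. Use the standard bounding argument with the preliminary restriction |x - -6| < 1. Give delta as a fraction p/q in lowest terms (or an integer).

Factor: |x^2 - (-6)^2| = |x - -6| * |x + -6|.
Impose |x - -6| < 1 first. Then |x + -6| = |(x - -6) + 2*(-6)| <= |x - -6| + 2*|-6| < 1 + 12 = 13.
So |x^2 - (-6)^2| < delta * 13.
We need delta * 13 <= 1/6, i.e. delta <= 1/6/13 = 1/78.
Since 1/78 < 1, this is tighter than 1; take delta = 1/78.
So delta = 1/78 works.

1/78


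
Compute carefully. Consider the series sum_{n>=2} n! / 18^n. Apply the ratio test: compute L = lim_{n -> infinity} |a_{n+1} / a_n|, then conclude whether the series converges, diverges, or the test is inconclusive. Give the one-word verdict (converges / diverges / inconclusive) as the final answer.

Let a_n denote the general term. Form the ratio a_{n+1}/a_n and simplify:
a_{n+1}/a_n = n/18 + 1/18
Take the limit as n -> infinity: L = infinity.
Since L = infinity > 1 (or L = infinity), the ratio test implies the series diverges.

diverges


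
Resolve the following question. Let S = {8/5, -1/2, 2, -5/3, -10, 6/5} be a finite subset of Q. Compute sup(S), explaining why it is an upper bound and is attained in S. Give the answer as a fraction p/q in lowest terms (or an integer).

S is finite, so sup(S) = max(S).
Sorted decreasing:
2, 8/5, 6/5, -1/2, -5/3, -10
The extremum is 2.
For every x in S, x <= 2. And 2 is in S, so it is attained.
Therefore sup(S) = 2.

2


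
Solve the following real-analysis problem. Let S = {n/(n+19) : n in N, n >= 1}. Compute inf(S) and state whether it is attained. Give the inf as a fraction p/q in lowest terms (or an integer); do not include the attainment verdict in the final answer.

Analysis:
- Values: 1/20, 2/21, 3/22, 4/23, ... strictly increasing.
- Minimum is 1/20 (n=1); inf = 1/20 (attained).
- n/(n+19) = 1 - 19/(n+19) -> 1 from below as n -> infinity, and never equals 1.
- So sup = 1 (not attained).
Conclusion: inf(S) = 1/20, attained in S.

1/20


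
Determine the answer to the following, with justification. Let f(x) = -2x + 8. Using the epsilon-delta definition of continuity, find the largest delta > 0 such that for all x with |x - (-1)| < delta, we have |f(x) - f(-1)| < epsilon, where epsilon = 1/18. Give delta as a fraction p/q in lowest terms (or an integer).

We compute f(-1) = -2*(-1) + 8 = 10.
|f(x) - f(-1)| = |-2x + 8 - (10)| = |-2(x - (-1))| = 2|x - (-1)|.
We need 2|x - (-1)| < 1/18, i.e. |x - (-1)| < 1/18 / 2 = 1/36.
So any delta <= 1/36 works. Conversely, if delta > 1/36, then x = -1 + 1/36 satisfies |x - (-1)| = 1/36 < delta but |f(x) - f(-1)| = 2 * 1/36 = 1/18, which is not < 1/18; so no larger delta works.
Hence the largest such delta is 1/36.

1/36


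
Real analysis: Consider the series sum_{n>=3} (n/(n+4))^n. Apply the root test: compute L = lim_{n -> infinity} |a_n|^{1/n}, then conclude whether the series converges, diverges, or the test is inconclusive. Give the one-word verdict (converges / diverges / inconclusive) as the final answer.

Let a_n denote the general term. Form |a_n|^(1/n) and simplify:
|a_n|^(1/n) = n/(n + 4)
Take the limit as n -> infinity: L = 1.
Since L = 1, the root test is inconclusive. (In fact a_n = (n/(n+4))^n -> e^(-4) != 0, so the nth-term test shows divergence; but the root test itself gives no conclusion.)

inconclusive


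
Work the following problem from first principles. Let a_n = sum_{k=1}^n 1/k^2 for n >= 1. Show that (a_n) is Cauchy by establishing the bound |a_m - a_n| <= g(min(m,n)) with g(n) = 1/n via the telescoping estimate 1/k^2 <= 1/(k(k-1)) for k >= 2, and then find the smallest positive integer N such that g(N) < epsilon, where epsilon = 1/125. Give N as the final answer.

For m > n >= 1: |a_m - a_n| = sum_{k=n+1}^m 1/k^2.
Use 1/k^2 <= 1/(k(k-1)) = 1/(k-1) - 1/k for k >= 2:
sum_{k=n+1}^m 1/k^2 <= sum_{k=n+1}^m (1/(k-1) - 1/k) = 1/n - 1/m <= 1/n.
By symmetry the same bound holds with n,m swapped, so |a_m - a_n| <= 1/min(m,n) = g(min(m,n)). Since g(n) -> 0, (a_n) is Cauchy.
Now solve g(N) < 1/125: 1/N < 1/125 <=> N > 1/(1/125) = 125.
The smallest integer strictly greater than 125 is N = 126.
Check: g(126) = 1/126 < 1/125; g(125) = 1/125 >= 1/125. So N = 126.

126


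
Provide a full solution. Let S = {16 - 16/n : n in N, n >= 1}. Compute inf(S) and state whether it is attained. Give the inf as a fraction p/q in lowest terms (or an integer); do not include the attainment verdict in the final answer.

Analysis:
- Values: 0, 8, 32/3, 12, ... strictly increasing.
- Minimum is 0 (n=1); inf = 0 (attained).
- 16 - 16/n -> 16 from below; sup = 16, not attained.
Conclusion: inf(S) = 0, attained in S.

0


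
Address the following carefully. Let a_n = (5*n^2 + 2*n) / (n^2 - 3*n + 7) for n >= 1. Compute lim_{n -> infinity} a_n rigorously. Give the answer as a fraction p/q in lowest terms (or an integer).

Divide numerator and denominator by n^2, the highest power:
numerator / n^2 = 5 + 2/n
denominator / n^2 = 1 - 3/n + 7/n^2
As n -> infinity, all terms of the form c/n^k (k >= 1) tend to 0.
So numerator / n^2 -> 5 and denominator / n^2 -> 1.
Therefore lim a_n = 5.

5


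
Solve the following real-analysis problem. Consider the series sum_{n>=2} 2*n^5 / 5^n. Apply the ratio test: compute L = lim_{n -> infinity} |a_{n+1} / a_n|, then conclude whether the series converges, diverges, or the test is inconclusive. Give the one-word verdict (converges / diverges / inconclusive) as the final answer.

Let a_n denote the general term. Form the ratio a_{n+1}/a_n and simplify:
a_{n+1}/a_n = (n + 1)^5/(5*n^5)
Take the limit as n -> infinity: L = 1/5.
Since L = 1/5 < 1, the ratio test implies the series converges.

converges


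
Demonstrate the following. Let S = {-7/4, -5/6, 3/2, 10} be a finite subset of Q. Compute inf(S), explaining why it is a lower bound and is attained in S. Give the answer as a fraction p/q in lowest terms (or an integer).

S is finite, so inf(S) = min(S).
Sorted increasing:
-7/4, -5/6, 3/2, 10
The extremum is -7/4.
For every x in S, x >= -7/4. And -7/4 is in S, so it is attained.
Therefore inf(S) = -7/4.

-7/4


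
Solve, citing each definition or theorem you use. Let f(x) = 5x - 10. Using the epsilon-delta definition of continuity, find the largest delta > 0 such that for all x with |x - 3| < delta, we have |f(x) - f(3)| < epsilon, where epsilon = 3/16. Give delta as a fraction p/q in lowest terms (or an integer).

We compute f(3) = 5*(3) - 10 = 5.
|f(x) - f(3)| = |5x - 10 - (5)| = |5(x - 3)| = 5|x - 3|.
We need 5|x - 3| < 3/16, i.e. |x - 3| < 3/16 / 5 = 3/80.
So any delta <= 3/80 works. Conversely, if delta > 3/80, then x = 3 + 3/80 satisfies |x - 3| = 3/80 < delta but |f(x) - f(3)| = 5 * 3/80 = 3/16, which is not < 3/16; so no larger delta works.
Hence the largest such delta is 3/80.

3/80


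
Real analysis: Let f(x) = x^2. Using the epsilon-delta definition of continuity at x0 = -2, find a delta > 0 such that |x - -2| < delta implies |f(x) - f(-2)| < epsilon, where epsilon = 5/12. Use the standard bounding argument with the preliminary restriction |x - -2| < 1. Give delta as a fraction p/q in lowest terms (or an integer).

Factor: |x^2 - (-2)^2| = |x - -2| * |x + -2|.
Impose |x - -2| < 1 first. Then |x + -2| = |(x - -2) + 2*(-2)| <= |x - -2| + 2*|-2| < 1 + 4 = 5.
So |x^2 - (-2)^2| < delta * 5.
We need delta * 5 <= 5/12, i.e. delta <= 5/12/5 = 1/12.
Since 1/12 < 1, this is tighter than 1; take delta = 1/12.
So delta = 1/12 works.

1/12


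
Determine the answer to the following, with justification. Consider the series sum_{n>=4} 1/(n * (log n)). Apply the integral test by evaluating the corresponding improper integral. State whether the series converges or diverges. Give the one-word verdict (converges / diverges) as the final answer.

Let f(x) = 1/(x*log(x)). Then f is positive, continuous, and decreasing on [4, infinity), so the integral test applies.
Compute the improper integral int_{4}^infinity f(x) dx:
  antiderivative F(x) = log(log(x)).
  F(x) = log(log(x)) -> infinity as x -> infinity. The integral diverges, so by the integral test, the series diverges.

diverges


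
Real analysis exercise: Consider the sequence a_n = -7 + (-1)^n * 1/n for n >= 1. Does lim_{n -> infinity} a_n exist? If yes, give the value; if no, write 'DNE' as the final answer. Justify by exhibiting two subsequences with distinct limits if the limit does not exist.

Examine the behaviour of a_n along subsequences.
Even-n subsequence a_{2k} = -7 + 1/(2k) -> -7. Odd-n subsequence a_{2k+1} = -7 - 1/(2k+1) -> -7. Both tend to -7, which suggests the limit is -7; verify directly.
|a_n - (-7)| = |(-1)^n * 1/n| = 1/n for every n >= 1.
Given epsilon > 0, choose a positive integer N > 1/epsilon. Then for all n >= N, |a_n - (-7)| = 1/n <= 1/N < epsilon.
So by the definition of the limit, lim a_n exists and equals -7.

-7


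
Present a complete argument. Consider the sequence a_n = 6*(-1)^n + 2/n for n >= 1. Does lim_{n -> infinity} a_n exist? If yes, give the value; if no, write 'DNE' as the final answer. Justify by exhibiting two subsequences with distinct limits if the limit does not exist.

Examine the behaviour of a_n along subsequences.
a_{2k} = 6 + 2/(2k) -> 6. a_{2k+1} = -6 + 2/(2k+1) -> -6.
Since these two subsequential limits are 6 and -6, distinct, the full sequence cannot converge (a convergent sequence has all subsequences tending to the same limit). So lim a_n does not exist.

DNE


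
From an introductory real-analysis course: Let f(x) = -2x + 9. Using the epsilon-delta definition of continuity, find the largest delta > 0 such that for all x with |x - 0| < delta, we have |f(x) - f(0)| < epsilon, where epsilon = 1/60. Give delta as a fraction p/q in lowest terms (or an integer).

We compute f(0) = -2*(0) + 9 = 9.
|f(x) - f(0)| = |-2x + 9 - (9)| = |-2(x - 0)| = 2|x - 0|.
We need 2|x - 0| < 1/60, i.e. |x - 0| < 1/60 / 2 = 1/120.
So any delta <= 1/120 works. Conversely, if delta > 1/120, then x = 0 + 1/120 satisfies |x - 0| = 1/120 < delta but |f(x) - f(0)| = 2 * 1/120 = 1/60, which is not < 1/60; so no larger delta works.
Hence the largest such delta is 1/120.

1/120


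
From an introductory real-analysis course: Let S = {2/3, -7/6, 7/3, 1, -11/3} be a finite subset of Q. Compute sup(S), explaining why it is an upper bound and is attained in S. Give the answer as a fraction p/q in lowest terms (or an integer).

S is finite, so sup(S) = max(S).
Sorted decreasing:
7/3, 1, 2/3, -7/6, -11/3
The extremum is 7/3.
For every x in S, x <= 7/3. And 7/3 is in S, so it is attained.
Therefore sup(S) = 7/3.

7/3


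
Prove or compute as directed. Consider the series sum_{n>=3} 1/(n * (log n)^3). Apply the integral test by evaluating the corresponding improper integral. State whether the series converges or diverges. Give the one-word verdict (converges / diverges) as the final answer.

Let f(x) = 1/(x*log(x)^3). Then f is positive, continuous, and decreasing on [3, infinity), so the integral test applies.
Compute the improper integral int_{3}^infinity f(x) dx:
  antiderivative F(x) = -1/(2*log(x)^2).
  F(x) -> 0 as x -> infinity.  int = 0 - F(3) = 1/(2*log(3)^2) < infinity. By the integral test, the series converges.

converges


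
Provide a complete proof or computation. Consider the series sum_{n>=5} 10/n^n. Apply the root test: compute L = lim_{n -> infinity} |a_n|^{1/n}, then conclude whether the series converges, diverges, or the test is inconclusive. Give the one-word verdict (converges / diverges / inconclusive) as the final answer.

Let a_n denote the general term. Form |a_n|^(1/n) and simplify:
|a_n|^(1/n) = 10^(1/n)/n
Take the limit as n -> infinity: L = 0.
Since L = 0 < 1, the root test implies convergence.

converges


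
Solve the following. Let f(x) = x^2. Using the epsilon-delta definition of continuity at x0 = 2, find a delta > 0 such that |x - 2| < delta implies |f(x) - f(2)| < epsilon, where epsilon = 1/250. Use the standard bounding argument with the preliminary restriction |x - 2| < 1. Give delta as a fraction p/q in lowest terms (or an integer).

Factor: |x^2 - (2)^2| = |x - 2| * |x + 2|.
Impose |x - 2| < 1 first. Then |x + 2| = |(x - 2) + 2*(2)| <= |x - 2| + 2*|2| < 1 + 4 = 5.
So |x^2 - (2)^2| < delta * 5.
We need delta * 5 <= 1/250, i.e. delta <= 1/250/5 = 1/1250.
Since 1/1250 < 1, this is tighter than 1; take delta = 1/1250.
So delta = 1/1250 works.

1/1250


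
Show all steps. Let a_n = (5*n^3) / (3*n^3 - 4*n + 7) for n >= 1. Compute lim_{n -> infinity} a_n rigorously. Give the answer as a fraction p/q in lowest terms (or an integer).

Divide numerator and denominator by n^3, the highest power:
numerator / n^3 = 5
denominator / n^3 = 3 - 4/n^2 + 7/n^3
As n -> infinity, all terms of the form c/n^k (k >= 1) tend to 0.
So numerator / n^3 -> 5 and denominator / n^3 -> 3.
Therefore lim a_n = 5/3.

5/3


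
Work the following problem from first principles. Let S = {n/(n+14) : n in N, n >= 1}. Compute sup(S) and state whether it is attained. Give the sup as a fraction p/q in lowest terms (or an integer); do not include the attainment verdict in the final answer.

Analysis:
- Values: 1/15, 1/8, 3/17, 2/9, ... strictly increasing.
- Minimum is 1/15 (n=1); inf = 1/15 (attained).
- n/(n+14) = 1 - 14/(n+14) -> 1 from below as n -> infinity, and never equals 1.
- So sup = 1 (not attained).
Conclusion: sup(S) = 1, not attained in S.

1


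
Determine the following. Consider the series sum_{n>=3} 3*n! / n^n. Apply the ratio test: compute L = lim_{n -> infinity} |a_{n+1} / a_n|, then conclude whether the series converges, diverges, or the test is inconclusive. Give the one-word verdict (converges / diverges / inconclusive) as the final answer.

Let a_n denote the general term. Form the ratio a_{n+1}/a_n and simplify:
a_{n+1}/a_n = (n/(n + 1))^n
Take the limit as n -> infinity: L = exp(-1).
Since L = exp(-1) < 1, the ratio test implies the series converges.

converges


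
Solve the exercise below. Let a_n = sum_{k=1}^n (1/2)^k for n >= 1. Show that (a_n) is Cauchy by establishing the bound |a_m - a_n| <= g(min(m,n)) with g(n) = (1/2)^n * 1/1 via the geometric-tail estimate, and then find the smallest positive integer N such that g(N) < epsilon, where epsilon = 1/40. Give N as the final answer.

For m > n >= 1: |a_m - a_n| = sum_{k=n+1}^m (1/2)^k < sum_{k=n+1}^infinity (1/2)^k = (1/2)^(n+1) / (1 - 1/2) = (1/2)^n * (1/2) * (2/1) = (1/2)^n * 1/1.
So g(n) = (1/2)^n / 1. Since g(n) -> 0, (a_n) is Cauchy.
Now solve g(N) < 1/40: (1/2)^N / 1 < 1/40 <=> 2^N > 1 / (1 * 1/40) = 40.
Check powers of 2: 2^5 = 32 <= 40, 2^6 = 64 > 40.
So the smallest such N is 6. Check: g(6) = 1/(1 * 64) = 1/64 < 1/40.

6


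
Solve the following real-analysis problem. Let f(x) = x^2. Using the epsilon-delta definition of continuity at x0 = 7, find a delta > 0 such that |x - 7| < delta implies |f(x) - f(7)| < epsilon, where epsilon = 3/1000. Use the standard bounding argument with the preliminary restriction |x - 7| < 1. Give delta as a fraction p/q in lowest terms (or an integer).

Factor: |x^2 - (7)^2| = |x - 7| * |x + 7|.
Impose |x - 7| < 1 first. Then |x + 7| = |(x - 7) + 2*(7)| <= |x - 7| + 2*|7| < 1 + 14 = 15.
So |x^2 - (7)^2| < delta * 15.
We need delta * 15 <= 3/1000, i.e. delta <= 3/1000/15 = 1/5000.
Since 1/5000 < 1, this is tighter than 1; take delta = 1/5000.
So delta = 1/5000 works.

1/5000


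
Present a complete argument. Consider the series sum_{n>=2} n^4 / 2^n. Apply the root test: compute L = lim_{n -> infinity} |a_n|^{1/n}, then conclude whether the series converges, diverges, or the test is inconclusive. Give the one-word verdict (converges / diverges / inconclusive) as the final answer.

Let a_n denote the general term. Form |a_n|^(1/n) and simplify:
|a_n|^(1/n) = n^(4/n)/2
Take the limit as n -> infinity: L = 1/2.
Since L = 1/2 < 1, the root test implies convergence.

converges


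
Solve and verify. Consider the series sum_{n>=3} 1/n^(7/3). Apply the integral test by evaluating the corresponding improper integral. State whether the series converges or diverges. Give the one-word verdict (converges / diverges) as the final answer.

Let f(x) = x^(-7/3). Then f is positive, continuous, and decreasing on [3, infinity), so the integral test applies.
Compute the improper integral int_{3}^infinity f(x) dx:
  antiderivative F(x) = -3/(4*x^(4/3)).
  As x -> infinity, F(x) -> 0 (since p = 7/3 > 1).
  So int = F(infinity) - F(3) = 0 - (-3^(2/3)/12) = 3^(2/3)/12.
  Finite, so by the integral test, the series converges.

converges


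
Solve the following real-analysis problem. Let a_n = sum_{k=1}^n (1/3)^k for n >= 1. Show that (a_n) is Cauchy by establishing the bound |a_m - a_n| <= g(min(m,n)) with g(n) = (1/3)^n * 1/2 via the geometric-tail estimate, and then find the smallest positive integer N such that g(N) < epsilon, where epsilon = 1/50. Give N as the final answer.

For m > n >= 1: |a_m - a_n| = sum_{k=n+1}^m (1/3)^k < sum_{k=n+1}^infinity (1/3)^k = (1/3)^(n+1) / (1 - 1/3) = (1/3)^n * (1/3) * (3/2) = (1/3)^n * 1/2.
So g(n) = (1/3)^n / 2. Since g(n) -> 0, (a_n) is Cauchy.
Now solve g(N) < 1/50: (1/3)^N / 2 < 1/50 <=> 3^N > 1 / (2 * 1/50) = 25.
Check powers of 3: 3^2 = 9 <= 25, 3^3 = 27 > 25.
So the smallest such N is 3. Check: g(3) = 1/(2 * 27) = 1/54 < 1/50.

3


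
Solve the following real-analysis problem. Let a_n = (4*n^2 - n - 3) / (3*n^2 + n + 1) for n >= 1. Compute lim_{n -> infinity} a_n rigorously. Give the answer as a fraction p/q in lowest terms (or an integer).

Divide numerator and denominator by n^2, the highest power:
numerator / n^2 = 4 - 1/n - 3/n^2
denominator / n^2 = 3 + 1/n + n^(-2)
As n -> infinity, all terms of the form c/n^k (k >= 1) tend to 0.
So numerator / n^2 -> 4 and denominator / n^2 -> 3.
Therefore lim a_n = 4/3.

4/3


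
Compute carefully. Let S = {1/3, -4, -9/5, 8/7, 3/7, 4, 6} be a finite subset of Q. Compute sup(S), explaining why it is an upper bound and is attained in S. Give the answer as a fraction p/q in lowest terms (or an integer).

S is finite, so sup(S) = max(S).
Sorted decreasing:
6, 4, 8/7, 3/7, 1/3, -9/5, -4
The extremum is 6.
For every x in S, x <= 6. And 6 is in S, so it is attained.
Therefore sup(S) = 6.

6


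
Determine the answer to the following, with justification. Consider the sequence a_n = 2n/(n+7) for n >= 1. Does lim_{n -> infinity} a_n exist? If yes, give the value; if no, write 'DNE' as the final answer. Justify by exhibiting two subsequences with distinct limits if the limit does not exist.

Examine the behaviour of a_n along subsequences.
Even-n subsequence a_{2k} = 2(2k)/(2k+7) -> 2. Odd-n subsequence a_{2k+1} = 2(2k+1)/(2k+8) -> 2. Both tend to 2, which suggests the limit is 2; verify directly.
|a_n - 2| = |2n - 2(n+7)| / (n+7) = 14/(n+7) < 14/n for every n >= 1.
Given epsilon > 0, choose a positive integer N > 14/epsilon. Then for all n >= N, |a_n - 2| < 14/n <= 14/N < epsilon.
So by the definition of the limit, lim a_n exists and equals 2.

2


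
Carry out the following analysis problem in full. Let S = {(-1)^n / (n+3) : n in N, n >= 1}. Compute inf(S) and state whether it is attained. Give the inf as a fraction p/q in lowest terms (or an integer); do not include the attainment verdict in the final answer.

Analysis:
- Values: -1/4, 1/5, -1/6, 1/7, -1/8, ...
- Positive terms (even n): 1/(2+3), 1/(4+3), ... decreasing -> max = 1/5 (n=2).
- Negative terms (odd n): -1/(1+3), -1/(3+3), ... increasing -> min = -1/4 (n=1).
- So sup = 1/5 (attained at n=2); inf = -1/4 (attained at n=1).
Conclusion: inf(S) = -1/4, attained in S.

-1/4


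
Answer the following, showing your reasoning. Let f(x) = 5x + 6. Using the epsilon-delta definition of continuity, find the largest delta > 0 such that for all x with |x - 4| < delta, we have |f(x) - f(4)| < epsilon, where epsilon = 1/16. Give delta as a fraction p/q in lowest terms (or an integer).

We compute f(4) = 5*(4) + 6 = 26.
|f(x) - f(4)| = |5x + 6 - (26)| = |5(x - 4)| = 5|x - 4|.
We need 5|x - 4| < 1/16, i.e. |x - 4| < 1/16 / 5 = 1/80.
So any delta <= 1/80 works. Conversely, if delta > 1/80, then x = 4 + 1/80 satisfies |x - 4| = 1/80 < delta but |f(x) - f(4)| = 5 * 1/80 = 1/16, which is not < 1/16; so no larger delta works.
Hence the largest such delta is 1/80.

1/80


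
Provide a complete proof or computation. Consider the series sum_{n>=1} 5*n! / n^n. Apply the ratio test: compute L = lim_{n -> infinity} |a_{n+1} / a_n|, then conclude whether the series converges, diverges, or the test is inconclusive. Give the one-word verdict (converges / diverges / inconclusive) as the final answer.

Let a_n denote the general term. Form the ratio a_{n+1}/a_n and simplify:
a_{n+1}/a_n = (n/(n + 1))^n
Take the limit as n -> infinity: L = exp(-1).
Since L = exp(-1) < 1, the ratio test implies the series converges.

converges


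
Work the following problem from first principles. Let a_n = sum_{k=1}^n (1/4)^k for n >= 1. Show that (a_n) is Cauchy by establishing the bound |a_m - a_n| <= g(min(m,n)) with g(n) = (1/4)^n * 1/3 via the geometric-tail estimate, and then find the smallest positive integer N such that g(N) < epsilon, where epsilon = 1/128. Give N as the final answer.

For m > n >= 1: |a_m - a_n| = sum_{k=n+1}^m (1/4)^k < sum_{k=n+1}^infinity (1/4)^k = (1/4)^(n+1) / (1 - 1/4) = (1/4)^n * (1/4) * (4/3) = (1/4)^n * 1/3.
So g(n) = (1/4)^n / 3. Since g(n) -> 0, (a_n) is Cauchy.
Now solve g(N) < 1/128: (1/4)^N / 3 < 1/128 <=> 4^N > 1 / (3 * 1/128) = 128/3.
Check powers of 4: 4^2 = 16 <= 128/3, 4^3 = 64 > 128/3.
So the smallest such N is 3. Check: g(3) = 1/(3 * 64) = 1/192 < 1/128.

3


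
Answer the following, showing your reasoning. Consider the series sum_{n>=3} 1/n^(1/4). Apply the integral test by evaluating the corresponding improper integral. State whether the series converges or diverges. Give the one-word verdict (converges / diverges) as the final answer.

Let f(x) = x^(-1/4). Then f is positive, continuous, and decreasing on [3, infinity), so the integral test applies.
Compute the improper integral int_{3}^infinity f(x) dx:
  antiderivative F(x) = 4*x^(3/4)/3.
  As x -> infinity, F(x) -> infinity (since p = 1/4 < 1).
  So the integral diverges. By the integral test, the series diverges.

diverges
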